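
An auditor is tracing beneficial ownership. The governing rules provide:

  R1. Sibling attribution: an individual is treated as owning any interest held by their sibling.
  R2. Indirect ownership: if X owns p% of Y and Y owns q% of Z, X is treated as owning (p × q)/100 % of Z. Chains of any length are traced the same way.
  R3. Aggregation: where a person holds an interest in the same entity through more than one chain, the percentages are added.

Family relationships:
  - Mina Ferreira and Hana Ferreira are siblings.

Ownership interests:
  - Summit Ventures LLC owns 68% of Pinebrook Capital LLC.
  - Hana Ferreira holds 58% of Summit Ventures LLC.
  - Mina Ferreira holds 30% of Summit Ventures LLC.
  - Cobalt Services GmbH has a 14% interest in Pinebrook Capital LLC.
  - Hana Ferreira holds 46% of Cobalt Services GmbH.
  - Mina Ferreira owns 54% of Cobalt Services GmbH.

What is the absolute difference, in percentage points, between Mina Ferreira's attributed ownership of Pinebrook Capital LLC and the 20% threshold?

By sibling attribution (R1), Mina Ferreira is treated as also owning Hana Ferreira's interest in Cobalt Services GmbH, giving 54% + 46% = 100%.
By sibling attribution (R1), Mina Ferreira is treated as also owning Hana Ferreira's interest in Summit Ventures LLC, giving 30% + 58% = 88%.
Chain via Cobalt Services GmbH (R2): 100% × 14% = 14% of Pinebrook Capital LLC.
Chain via Summit Ventures LLC (R2): 88% × 68% = 59.84% of Pinebrook Capital LLC.
Aggregating (R3): 14% + 59.84% = 73.84%.
73.84% exceeds the 20% threshold by 53.84 percentage points.

53.84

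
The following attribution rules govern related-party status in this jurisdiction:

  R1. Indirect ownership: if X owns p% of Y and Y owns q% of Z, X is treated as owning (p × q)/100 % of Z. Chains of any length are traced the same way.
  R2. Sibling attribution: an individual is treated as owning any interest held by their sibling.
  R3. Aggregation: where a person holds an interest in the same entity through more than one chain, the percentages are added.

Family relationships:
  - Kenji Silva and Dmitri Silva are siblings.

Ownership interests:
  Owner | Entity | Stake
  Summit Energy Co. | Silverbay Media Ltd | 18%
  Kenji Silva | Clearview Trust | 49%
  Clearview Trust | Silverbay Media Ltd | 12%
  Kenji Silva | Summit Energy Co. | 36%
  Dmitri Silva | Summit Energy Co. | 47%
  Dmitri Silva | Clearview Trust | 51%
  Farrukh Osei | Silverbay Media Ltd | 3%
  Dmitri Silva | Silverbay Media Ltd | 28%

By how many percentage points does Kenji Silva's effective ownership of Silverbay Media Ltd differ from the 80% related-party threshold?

By sibling attribution (R2), Kenji Silva is treated as also owning Dmitri Silva's interest in Summit Energy Co, giving 36% + 47% = 83%.
By sibling attribution (R2), Kenji Silva is treated as also owning Dmitri Silva's interest in Clearview Trust, giving 49% + 51% = 100%.
By sibling attribution (R2), Kenji Silva is treated as owning Dmitri Silva's 28% interest in Silverbay Media Ltd.
Chain via Summit Energy Co. (R1): 83% × 18% = 14.94% of Silverbay Media Ltd.
Chain via Clearview Trust (R1): 100% × 12% = 12% of Silverbay Media Ltd.
Direct interest in Silverbay Media Ltd: 28%.
Aggregating (R3): 14.94% + 12% + 28% = 54.94%.
54.94% falls short of the 80% threshold by 25.06 percentage points.

25.06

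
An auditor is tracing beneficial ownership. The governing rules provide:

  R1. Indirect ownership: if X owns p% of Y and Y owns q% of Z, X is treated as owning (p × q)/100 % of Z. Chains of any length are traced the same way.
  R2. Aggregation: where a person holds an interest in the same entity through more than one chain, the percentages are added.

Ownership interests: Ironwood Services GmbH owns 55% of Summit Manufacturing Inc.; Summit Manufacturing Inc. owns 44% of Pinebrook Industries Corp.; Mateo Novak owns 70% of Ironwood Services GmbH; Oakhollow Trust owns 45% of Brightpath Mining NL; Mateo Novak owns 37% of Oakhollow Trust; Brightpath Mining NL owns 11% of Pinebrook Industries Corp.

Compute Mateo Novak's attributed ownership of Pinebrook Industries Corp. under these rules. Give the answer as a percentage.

Chain via Oakhollow Trust → Brightpath Mining NL (R1): 37% × 45% × 11% = 1.8315% of Pinebrook Industries Corp.
Chain via Ironwood Services GmbH → Summit Manufacturing Inc. (R1): 70% × 55% × 44% = 16.94% of Pinebrook Industries Corp.
Aggregating (R2): 1.8315% + 16.94% = 18.7715%.

18.7715%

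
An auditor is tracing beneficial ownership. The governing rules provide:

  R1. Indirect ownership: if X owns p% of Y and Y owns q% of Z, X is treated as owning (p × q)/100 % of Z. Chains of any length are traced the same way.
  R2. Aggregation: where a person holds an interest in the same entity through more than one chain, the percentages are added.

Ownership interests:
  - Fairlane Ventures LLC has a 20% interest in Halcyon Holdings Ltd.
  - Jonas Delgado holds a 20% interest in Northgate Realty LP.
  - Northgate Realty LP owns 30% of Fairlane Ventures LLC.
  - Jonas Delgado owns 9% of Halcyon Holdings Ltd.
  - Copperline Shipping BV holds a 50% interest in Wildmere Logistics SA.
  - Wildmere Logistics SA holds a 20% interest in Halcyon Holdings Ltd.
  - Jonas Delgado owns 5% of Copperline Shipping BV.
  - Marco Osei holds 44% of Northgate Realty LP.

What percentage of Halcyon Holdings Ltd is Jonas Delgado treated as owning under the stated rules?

10.7%

Chain via Northgate Realty LP → Fairlane Ventures LLC (R1): 20% × 30% × 20% = 1.2% of Halcyon Holdings Ltd.
Chain via Copperline Shipping BV → Wildmere Logistics SA (R1): 5% × 50% × 20% = 0.5% of Halcyon Holdings Ltd.
Direct interest in Halcyon Holdings Ltd: 9%.
Aggregating (R2): 1.2% + 0.5% + 9% = 10.7%.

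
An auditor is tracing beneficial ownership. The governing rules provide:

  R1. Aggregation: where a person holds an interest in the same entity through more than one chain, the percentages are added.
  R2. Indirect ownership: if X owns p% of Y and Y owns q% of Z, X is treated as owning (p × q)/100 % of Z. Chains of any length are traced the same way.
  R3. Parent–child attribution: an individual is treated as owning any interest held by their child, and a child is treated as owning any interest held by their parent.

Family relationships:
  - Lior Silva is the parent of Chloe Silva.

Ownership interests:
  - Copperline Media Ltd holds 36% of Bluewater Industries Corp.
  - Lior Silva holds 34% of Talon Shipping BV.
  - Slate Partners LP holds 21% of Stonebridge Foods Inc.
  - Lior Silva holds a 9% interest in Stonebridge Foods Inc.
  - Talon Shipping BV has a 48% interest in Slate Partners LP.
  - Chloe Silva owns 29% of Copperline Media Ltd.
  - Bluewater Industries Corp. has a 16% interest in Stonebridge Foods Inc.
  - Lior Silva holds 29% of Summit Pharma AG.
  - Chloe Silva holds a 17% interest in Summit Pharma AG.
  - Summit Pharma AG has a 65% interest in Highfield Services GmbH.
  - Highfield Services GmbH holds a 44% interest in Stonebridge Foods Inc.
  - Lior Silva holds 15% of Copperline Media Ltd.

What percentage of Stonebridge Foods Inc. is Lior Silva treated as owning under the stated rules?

28.1176%

By parent–child attribution (R3), Lior Silva is treated as also owning Chloe Silva's interest in Summit Pharma AG, giving 29% + 17% = 46%.
By parent–child attribution (R3), Lior Silva is treated as also owning Chloe Silva's interest in Copperline Media Ltd, giving 15% + 29% = 44%.
Chain via Summit Pharma AG → Highfield Services GmbH (R2): 46% × 65% × 44% = 13.156% of Stonebridge Foods Inc.
Chain via Copperline Media Ltd → Bluewater Industries Corp. (R2): 44% × 36% × 16% = 2.5344% of Stonebridge Foods Inc.
Chain via Talon Shipping BV → Slate Partners LP (R2): 34% × 48% × 21% = 3.4272% of Stonebridge Foods Inc.
Direct interest in Stonebridge Foods Inc: 9%.
Aggregating (R1): 13.156% + 2.5344% + 3.4272% + 9% = 28.1176%.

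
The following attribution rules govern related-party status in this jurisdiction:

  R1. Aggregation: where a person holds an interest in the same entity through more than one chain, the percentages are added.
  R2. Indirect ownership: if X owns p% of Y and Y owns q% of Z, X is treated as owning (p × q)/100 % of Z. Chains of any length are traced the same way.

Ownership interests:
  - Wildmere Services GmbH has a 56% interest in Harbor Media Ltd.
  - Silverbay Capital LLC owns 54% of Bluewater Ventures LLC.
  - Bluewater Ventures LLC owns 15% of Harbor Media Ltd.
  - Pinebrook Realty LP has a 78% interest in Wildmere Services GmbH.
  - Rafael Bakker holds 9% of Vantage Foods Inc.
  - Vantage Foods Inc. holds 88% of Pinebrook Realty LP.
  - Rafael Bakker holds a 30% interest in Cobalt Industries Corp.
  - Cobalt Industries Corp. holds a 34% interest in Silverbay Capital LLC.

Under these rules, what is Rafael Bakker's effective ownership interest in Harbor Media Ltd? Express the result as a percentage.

Chain via Vantage Foods Inc. → Pinebrook Realty LP → Wildmere Services GmbH (R2): 9% × 88% × 78% × 56% = 3.459456% of Harbor Media Ltd.
Chain via Cobalt Industries Corp. → Silverbay Capital LLC → Bluewater Ventures LLC (R2): 30% × 34% × 54% × 15% = 0.8262% of Harbor Media Ltd.
Aggregating (R1): 3.459456% + 0.8262% = 4.285656%.

4.285656%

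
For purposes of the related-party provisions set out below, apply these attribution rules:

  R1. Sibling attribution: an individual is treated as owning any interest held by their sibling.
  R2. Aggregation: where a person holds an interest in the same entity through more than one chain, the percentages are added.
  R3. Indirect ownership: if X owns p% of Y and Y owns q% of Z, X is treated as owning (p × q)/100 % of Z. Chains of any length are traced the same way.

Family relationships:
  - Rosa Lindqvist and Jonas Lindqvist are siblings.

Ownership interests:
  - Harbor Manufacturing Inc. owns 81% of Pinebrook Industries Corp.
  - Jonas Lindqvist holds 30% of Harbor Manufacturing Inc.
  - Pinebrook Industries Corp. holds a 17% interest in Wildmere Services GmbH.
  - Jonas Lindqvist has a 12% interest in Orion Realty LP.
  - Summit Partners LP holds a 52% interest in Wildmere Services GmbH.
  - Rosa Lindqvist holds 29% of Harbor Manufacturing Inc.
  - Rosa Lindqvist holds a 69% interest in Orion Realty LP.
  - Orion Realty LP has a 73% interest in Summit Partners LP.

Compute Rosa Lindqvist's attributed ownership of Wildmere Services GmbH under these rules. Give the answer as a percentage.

By sibling attribution (R1), Rosa Lindqvist is treated as also owning Jonas Lindqvist's interest in Harbor Manufacturing Inc, giving 29% + 30% = 59%.
By sibling attribution (R1), Rosa Lindqvist is treated as also owning Jonas Lindqvist's interest in Orion Realty LP, giving 69% + 12% = 81%.
Chain via Harbor Manufacturing Inc. → Pinebrook Industries Corp. (R3): 59% × 81% × 17% = 8.1243% of Wildmere Services GmbH.
Chain via Orion Realty LP → Summit Partners LP (R3): 81% × 73% × 52% = 30.7476% of Wildmere Services GmbH.
Aggregating (R2): 8.1243% + 30.7476% = 38.8719%.

38.8719%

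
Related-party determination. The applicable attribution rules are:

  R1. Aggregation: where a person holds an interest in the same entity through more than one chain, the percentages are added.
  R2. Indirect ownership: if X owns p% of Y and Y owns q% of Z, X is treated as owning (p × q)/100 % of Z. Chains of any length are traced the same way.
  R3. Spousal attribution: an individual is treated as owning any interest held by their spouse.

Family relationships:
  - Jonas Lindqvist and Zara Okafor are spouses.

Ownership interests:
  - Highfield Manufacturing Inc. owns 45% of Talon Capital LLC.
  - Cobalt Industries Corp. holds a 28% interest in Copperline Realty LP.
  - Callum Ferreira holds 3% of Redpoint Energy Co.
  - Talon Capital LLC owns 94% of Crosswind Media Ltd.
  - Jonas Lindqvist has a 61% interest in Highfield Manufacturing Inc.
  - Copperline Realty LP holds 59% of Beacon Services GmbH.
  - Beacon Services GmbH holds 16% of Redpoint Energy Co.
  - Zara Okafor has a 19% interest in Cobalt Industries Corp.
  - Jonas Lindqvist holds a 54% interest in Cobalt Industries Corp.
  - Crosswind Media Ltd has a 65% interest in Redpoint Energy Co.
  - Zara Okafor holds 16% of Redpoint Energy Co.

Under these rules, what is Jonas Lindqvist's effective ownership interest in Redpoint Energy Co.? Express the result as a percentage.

34.701486%

By spousal attribution (R3), Jonas Lindqvist is treated as also owning Zara Okafor's interest in Cobalt Industries Corp, giving 54% + 19% = 73%.
By spousal attribution (R3), Jonas Lindqvist is treated as owning Zara Okafor's 16% interest in Redpoint Energy Co.
Chain via Highfield Manufacturing Inc. → Talon Capital LLC → Crosswind Media Ltd (R2): 61% × 45% × 94% × 65% = 16.77195% of Redpoint Energy Co.
Chain via Cobalt Industries Corp. → Copperline Realty LP → Beacon Services GmbH (R2): 73% × 28% × 59% × 16% = 1.929536% of Redpoint Energy Co.
Direct interest in Redpoint Energy Co: 16%.
Aggregating (R1): 16.77195% + 1.929536% + 16% = 34.701486%.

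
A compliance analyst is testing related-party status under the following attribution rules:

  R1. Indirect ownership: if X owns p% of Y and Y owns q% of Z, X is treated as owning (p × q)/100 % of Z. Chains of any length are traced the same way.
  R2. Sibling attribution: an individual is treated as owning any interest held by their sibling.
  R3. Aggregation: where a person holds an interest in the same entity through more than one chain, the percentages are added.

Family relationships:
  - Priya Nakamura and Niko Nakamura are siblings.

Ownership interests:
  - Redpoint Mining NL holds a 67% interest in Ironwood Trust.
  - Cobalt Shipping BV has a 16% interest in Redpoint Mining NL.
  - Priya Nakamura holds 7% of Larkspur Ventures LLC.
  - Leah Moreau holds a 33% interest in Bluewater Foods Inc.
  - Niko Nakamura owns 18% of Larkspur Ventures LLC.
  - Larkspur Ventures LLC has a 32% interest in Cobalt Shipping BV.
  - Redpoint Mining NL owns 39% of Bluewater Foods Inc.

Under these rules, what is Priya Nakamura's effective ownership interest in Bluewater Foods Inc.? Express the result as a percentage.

By sibling attribution (R2), Priya Nakamura is treated as also owning Niko Nakamura's interest in Larkspur Ventures LLC, giving 7% + 18% = 25%.
Chain via Larkspur Ventures LLC → Cobalt Shipping BV → Redpoint Mining NL (R1): 25% × 32% × 16% × 39% = 0.4992% of Bluewater Foods Inc.

0.4992%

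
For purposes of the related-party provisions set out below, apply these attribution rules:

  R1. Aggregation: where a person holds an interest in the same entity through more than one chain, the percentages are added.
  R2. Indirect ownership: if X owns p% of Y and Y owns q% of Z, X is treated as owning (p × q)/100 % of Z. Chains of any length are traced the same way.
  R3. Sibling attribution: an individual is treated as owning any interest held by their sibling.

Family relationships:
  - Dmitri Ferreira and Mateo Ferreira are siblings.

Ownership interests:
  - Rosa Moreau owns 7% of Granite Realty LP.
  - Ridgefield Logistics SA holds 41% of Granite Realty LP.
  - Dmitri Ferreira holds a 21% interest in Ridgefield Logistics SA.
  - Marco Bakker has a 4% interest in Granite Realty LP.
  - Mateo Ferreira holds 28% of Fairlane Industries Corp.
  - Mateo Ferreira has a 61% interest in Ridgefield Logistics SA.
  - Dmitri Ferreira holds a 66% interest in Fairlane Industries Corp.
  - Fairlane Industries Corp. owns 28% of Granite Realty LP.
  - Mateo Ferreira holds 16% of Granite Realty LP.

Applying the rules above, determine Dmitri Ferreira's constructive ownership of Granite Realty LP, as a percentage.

By sibling attribution (R3), Dmitri Ferreira is treated as also owning Mateo Ferreira's interest in Ridgefield Logistics SA, giving 21% + 61% = 82%.
By sibling attribution (R3), Dmitri Ferreira is treated as also owning Mateo Ferreira's interest in Fairlane Industries Corp, giving 66% + 28% = 94%.
By sibling attribution (R3), Dmitri Ferreira is treated as owning Mateo Ferreira's 16% interest in Granite Realty LP.
Chain via Ridgefield Logistics SA (R2): 82% × 41% = 33.62% of Granite Realty LP.
Chain via Fairlane Industries Corp. (R2): 94% × 28% = 26.32% of Granite Realty LP.
Direct interest in Granite Realty LP: 16%.
Aggregating (R1): 33.62% + 26.32% + 16% = 75.94%.

75.94%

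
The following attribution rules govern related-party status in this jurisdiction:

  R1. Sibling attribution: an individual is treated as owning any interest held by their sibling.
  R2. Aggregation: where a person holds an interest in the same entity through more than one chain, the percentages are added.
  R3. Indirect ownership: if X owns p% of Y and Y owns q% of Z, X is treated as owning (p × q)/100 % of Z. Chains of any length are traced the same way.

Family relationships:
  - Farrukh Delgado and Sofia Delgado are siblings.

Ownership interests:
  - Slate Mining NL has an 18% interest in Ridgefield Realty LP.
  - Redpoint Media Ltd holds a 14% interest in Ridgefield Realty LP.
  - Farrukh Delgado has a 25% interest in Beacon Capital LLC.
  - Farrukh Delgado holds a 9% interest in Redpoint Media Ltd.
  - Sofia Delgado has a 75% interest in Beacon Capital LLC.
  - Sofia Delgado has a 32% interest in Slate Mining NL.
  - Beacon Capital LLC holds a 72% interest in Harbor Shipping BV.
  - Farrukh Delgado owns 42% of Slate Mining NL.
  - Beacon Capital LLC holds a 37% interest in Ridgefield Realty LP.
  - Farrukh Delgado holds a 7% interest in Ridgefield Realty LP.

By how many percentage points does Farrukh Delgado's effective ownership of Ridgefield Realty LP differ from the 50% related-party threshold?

By sibling attribution (R1), Farrukh Delgado is treated as also owning Sofia Delgado's interest in Slate Mining NL, giving 42% + 32% = 74%.
By sibling attribution (R1), Farrukh Delgado is treated as also owning Sofia Delgado's interest in Beacon Capital LLC, giving 25% + 75% = 100%.
Chain via Slate Mining NL (R3): 74% × 18% = 13.32% of Ridgefield Realty LP.
Chain via Beacon Capital LLC (R3): 100% × 37% = 37% of Ridgefield Realty LP.
Chain via Redpoint Media Ltd (R3): 9% × 14% = 1.26% of Ridgefield Realty LP.
Direct interest in Ridgefield Realty LP: 7%.
Aggregating (R2): 13.32% + 37% + 1.26% + 7% = 58.58%.
58.58% exceeds the 50% threshold by 8.58 percentage points.

8.58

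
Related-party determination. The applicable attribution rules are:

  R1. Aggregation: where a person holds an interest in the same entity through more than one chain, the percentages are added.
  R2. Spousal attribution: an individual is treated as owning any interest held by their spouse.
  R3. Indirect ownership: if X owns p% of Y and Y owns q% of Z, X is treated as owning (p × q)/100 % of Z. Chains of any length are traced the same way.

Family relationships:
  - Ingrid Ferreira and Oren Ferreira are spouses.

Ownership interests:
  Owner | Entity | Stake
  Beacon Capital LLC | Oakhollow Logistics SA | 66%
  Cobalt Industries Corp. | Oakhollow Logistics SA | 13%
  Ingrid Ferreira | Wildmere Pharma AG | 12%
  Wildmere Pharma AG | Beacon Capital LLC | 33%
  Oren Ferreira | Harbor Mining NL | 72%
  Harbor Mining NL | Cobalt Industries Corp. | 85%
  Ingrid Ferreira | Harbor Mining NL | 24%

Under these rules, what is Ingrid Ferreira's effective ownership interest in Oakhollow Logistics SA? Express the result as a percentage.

13.2216%

By spousal attribution (R2), Ingrid Ferreira is treated as also owning Oren Ferreira's interest in Harbor Mining NL, giving 24% + 72% = 96%.
Chain via Wildmere Pharma AG → Beacon Capital LLC (R3): 12% × 33% × 66% = 2.6136% of Oakhollow Logistics SA.
Chain via Harbor Mining NL → Cobalt Industries Corp. (R3): 96% × 85% × 13% = 10.608% of Oakhollow Logistics SA.
Aggregating (R1): 2.6136% + 10.608% = 13.2216%.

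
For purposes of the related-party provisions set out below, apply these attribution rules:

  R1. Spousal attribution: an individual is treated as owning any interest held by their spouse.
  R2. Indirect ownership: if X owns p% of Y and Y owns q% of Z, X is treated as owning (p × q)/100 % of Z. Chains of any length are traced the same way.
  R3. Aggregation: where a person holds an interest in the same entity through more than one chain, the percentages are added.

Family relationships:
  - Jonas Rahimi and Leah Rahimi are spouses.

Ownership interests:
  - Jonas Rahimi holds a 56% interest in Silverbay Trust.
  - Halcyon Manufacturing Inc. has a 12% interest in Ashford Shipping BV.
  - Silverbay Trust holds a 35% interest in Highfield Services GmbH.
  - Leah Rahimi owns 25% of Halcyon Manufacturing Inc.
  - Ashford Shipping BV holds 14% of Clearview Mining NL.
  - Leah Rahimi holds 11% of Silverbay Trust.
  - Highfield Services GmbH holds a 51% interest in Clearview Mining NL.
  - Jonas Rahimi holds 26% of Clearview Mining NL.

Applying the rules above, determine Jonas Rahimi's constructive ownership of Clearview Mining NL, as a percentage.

By spousal attribution (R1), Jonas Rahimi is treated as also owning Leah Rahimi's interest in Silverbay Trust, giving 56% + 11% = 67%.
By spousal attribution (R1), Jonas Rahimi is treated as owning Leah Rahimi's 25% interest in Halcyon Manufacturing Inc.
Chain via Silverbay Trust → Highfield Services GmbH (R2): 67% × 35% × 51% = 11.9595% of Clearview Mining NL.
Direct interest in Clearview Mining NL: 26%.
Chain via Halcyon Manufacturing Inc. → Ashford Shipping BV (R2): 25% × 12% × 14% = 0.42% of Clearview Mining NL.
Aggregating (R3): 11.9595% + 26% + 0.42% = 38.3795%.

38.3795%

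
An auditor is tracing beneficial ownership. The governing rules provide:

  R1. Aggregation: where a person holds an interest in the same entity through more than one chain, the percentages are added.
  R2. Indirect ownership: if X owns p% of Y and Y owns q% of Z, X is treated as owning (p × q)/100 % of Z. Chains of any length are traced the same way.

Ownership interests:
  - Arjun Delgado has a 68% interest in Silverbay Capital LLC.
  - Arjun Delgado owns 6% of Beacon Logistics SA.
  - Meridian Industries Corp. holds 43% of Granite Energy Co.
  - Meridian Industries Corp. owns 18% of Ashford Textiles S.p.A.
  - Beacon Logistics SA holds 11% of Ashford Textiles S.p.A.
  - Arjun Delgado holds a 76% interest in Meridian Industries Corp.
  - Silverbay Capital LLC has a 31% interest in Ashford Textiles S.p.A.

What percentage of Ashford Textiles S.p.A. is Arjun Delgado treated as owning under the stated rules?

35.42%

Chain via Beacon Logistics SA (R2): 6% × 11% = 0.66% of Ashford Textiles S.p.A.
Chain via Silverbay Capital LLC (R2): 68% × 31% = 21.08% of Ashford Textiles S.p.A.
Chain via Meridian Industries Corp. (R2): 76% × 18% = 13.68% of Ashford Textiles S.p.A.
Aggregating (R1): 0.66% + 21.08% + 13.68% = 35.42%.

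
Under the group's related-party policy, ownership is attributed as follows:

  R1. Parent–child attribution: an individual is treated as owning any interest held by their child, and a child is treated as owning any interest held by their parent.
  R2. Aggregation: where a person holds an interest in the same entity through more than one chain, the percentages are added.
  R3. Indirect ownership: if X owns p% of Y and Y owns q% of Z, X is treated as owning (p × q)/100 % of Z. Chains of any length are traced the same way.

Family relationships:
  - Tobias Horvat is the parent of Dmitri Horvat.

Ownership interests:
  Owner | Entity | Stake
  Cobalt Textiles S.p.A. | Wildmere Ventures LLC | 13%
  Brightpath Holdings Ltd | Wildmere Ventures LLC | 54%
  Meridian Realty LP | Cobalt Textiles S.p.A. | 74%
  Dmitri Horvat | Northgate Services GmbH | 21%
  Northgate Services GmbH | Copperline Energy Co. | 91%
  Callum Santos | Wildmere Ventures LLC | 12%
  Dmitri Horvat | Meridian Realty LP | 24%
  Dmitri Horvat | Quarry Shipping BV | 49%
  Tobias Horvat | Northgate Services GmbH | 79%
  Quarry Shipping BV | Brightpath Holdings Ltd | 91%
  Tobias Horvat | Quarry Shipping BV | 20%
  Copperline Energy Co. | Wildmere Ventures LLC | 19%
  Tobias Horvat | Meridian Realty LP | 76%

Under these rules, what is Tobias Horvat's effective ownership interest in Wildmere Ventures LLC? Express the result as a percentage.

60.8166%

By parent–child attribution (R1), Tobias Horvat is treated as also owning Dmitri Horvat's interest in Northgate Services GmbH, giving 79% + 21% = 100%.
By parent–child attribution (R1), Tobias Horvat is treated as also owning Dmitri Horvat's interest in Meridian Realty LP, giving 76% + 24% = 100%.
By parent–child attribution (R1), Tobias Horvat is treated as also owning Dmitri Horvat's interest in Quarry Shipping BV, giving 20% + 49% = 69%.
Chain via Northgate Services GmbH → Copperline Energy Co. (R3): 100% × 91% × 19% = 17.29% of Wildmere Ventures LLC.
Chain via Meridian Realty LP → Cobalt Textiles S.p.A. (R3): 100% × 74% × 13% = 9.62% of Wildmere Ventures LLC.
Chain via Quarry Shipping BV → Brightpath Holdings Ltd (R3): 69% × 91% × 54% = 33.9066% of Wildmere Ventures LLC.
Aggregating (R2): 17.29% + 9.62% + 33.9066% = 60.8166%.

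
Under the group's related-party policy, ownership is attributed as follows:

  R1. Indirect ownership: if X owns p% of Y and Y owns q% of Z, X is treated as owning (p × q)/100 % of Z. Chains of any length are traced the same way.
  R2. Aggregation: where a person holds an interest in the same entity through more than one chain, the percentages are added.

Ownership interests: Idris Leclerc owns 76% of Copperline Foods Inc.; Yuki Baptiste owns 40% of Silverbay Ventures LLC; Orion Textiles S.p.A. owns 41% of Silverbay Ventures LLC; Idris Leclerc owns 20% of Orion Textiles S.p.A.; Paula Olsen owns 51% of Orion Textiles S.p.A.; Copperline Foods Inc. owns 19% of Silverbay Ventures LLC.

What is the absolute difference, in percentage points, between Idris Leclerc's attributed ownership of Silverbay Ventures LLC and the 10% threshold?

12.64

Chain via Orion Textiles S.p.A. (R1): 20% × 41% = 8.2% of Silverbay Ventures LLC.
Chain via Copperline Foods Inc. (R1): 76% × 19% = 14.44% of Silverbay Ventures LLC.
Aggregating (R2): 8.2% + 14.44% = 22.64%.
22.64% exceeds the 10% threshold by 12.64 percentage points.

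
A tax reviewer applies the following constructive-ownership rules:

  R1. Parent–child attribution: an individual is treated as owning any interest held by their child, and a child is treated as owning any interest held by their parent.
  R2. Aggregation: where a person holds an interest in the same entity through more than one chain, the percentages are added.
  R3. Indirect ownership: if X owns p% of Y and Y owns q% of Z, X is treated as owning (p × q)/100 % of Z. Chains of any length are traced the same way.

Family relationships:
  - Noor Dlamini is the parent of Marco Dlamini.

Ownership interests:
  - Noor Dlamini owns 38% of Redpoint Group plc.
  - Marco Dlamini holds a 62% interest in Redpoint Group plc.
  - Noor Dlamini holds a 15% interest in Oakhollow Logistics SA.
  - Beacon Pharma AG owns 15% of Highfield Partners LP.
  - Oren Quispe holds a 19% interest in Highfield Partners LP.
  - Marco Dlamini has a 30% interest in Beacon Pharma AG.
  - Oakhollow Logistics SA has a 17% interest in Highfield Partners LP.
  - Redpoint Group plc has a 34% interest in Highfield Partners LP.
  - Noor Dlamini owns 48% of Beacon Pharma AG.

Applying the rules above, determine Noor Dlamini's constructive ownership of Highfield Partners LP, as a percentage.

By parent–child attribution (R1), Noor Dlamini is treated as also owning Marco Dlamini's interest in Beacon Pharma AG, giving 48% + 30% = 78%.
By parent–child attribution (R1), Noor Dlamini is treated as also owning Marco Dlamini's interest in Redpoint Group plc, giving 38% + 62% = 100%.
Chain via Oakhollow Logistics SA (R3): 15% × 17% = 2.55% of Highfield Partners LP.
Chain via Beacon Pharma AG (R3): 78% × 15% = 11.7% of Highfield Partners LP.
Chain via Redpoint Group plc (R3): 100% × 34% = 34% of Highfield Partners LP.
Aggregating (R2): 2.55% + 11.7% + 34% = 48.25%.

48.25%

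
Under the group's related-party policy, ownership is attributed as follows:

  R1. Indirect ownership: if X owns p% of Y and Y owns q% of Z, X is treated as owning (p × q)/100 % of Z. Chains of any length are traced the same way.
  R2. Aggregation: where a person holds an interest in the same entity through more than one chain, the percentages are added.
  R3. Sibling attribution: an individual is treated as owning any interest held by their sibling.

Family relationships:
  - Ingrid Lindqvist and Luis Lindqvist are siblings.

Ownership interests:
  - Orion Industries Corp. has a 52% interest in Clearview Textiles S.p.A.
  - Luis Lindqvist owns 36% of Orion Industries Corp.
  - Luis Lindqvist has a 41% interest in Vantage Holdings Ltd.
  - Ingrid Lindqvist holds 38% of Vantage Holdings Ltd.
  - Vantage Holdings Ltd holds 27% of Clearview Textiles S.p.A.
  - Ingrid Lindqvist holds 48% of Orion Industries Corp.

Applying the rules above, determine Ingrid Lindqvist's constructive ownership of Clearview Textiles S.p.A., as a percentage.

65.01%

By sibling attribution (R3), Ingrid Lindqvist is treated as also owning Luis Lindqvist's interest in Orion Industries Corp, giving 48% + 36% = 84%.
By sibling attribution (R3), Ingrid Lindqvist is treated as also owning Luis Lindqvist's interest in Vantage Holdings Ltd, giving 38% + 41% = 79%.
Chain via Orion Industries Corp. (R1): 84% × 52% = 43.68% of Clearview Textiles S.p.A.
Chain via Vantage Holdings Ltd (R1): 79% × 27% = 21.33% of Clearview Textiles S.p.A.
Aggregating (R2): 43.68% + 21.33% = 65.01%.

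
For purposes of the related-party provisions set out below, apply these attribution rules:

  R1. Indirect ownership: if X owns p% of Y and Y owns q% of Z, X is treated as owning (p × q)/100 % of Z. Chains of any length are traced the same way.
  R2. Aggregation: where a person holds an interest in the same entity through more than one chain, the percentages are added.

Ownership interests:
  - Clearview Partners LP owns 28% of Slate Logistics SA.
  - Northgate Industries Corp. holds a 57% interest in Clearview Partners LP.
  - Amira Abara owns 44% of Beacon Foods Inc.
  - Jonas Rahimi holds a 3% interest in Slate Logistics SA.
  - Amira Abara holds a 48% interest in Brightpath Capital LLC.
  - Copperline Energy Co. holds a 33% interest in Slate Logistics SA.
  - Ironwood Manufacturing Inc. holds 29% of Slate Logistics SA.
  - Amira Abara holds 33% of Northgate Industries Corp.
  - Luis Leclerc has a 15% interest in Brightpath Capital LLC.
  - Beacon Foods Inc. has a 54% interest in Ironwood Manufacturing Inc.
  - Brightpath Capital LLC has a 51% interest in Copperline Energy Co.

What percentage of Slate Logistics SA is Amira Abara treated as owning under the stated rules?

20.2356%

Chain via Brightpath Capital LLC → Copperline Energy Co. (R1): 48% × 51% × 33% = 8.0784% of Slate Logistics SA.
Chain via Northgate Industries Corp. → Clearview Partners LP (R1): 33% × 57% × 28% = 5.2668% of Slate Logistics SA.
Chain via Beacon Foods Inc. → Ironwood Manufacturing Inc. (R1): 44% × 54% × 29% = 6.8904% of Slate Logistics SA.
Aggregating (R2): 8.0784% + 5.2668% + 6.8904% = 20.2356%.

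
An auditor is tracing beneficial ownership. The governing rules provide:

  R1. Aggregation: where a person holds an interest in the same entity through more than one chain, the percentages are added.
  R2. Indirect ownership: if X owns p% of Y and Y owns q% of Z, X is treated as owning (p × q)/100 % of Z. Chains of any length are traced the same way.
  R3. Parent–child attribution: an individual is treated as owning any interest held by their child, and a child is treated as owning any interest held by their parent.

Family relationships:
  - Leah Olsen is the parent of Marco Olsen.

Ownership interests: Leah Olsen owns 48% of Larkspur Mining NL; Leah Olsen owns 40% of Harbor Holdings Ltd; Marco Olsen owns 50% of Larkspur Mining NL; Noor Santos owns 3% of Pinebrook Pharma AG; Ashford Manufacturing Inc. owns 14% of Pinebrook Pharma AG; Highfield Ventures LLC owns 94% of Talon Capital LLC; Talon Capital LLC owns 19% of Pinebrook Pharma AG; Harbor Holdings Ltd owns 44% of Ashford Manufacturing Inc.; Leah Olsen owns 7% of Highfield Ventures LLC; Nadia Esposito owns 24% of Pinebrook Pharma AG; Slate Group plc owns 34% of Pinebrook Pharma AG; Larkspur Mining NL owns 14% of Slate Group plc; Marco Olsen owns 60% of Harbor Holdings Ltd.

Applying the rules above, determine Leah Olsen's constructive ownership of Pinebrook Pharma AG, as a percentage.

12.075%

By parent–child attribution (R3), Leah Olsen is treated as also owning Marco Olsen's interest in Larkspur Mining NL, giving 48% + 50% = 98%.
By parent–child attribution (R3), Leah Olsen is treated as also owning Marco Olsen's interest in Harbor Holdings Ltd, giving 40% + 60% = 100%.
Chain via Highfield Ventures LLC → Talon Capital LLC (R2): 7% × 94% × 19% = 1.2502% of Pinebrook Pharma AG.
Chain via Larkspur Mining NL → Slate Group plc (R2): 98% × 14% × 34% = 4.6648% of Pinebrook Pharma AG.
Chain via Harbor Holdings Ltd → Ashford Manufacturing Inc. (R2): 100% × 44% × 14% = 6.16% of Pinebrook Pharma AG.
Aggregating (R1): 1.2502% + 4.6648% + 6.16% = 12.075%.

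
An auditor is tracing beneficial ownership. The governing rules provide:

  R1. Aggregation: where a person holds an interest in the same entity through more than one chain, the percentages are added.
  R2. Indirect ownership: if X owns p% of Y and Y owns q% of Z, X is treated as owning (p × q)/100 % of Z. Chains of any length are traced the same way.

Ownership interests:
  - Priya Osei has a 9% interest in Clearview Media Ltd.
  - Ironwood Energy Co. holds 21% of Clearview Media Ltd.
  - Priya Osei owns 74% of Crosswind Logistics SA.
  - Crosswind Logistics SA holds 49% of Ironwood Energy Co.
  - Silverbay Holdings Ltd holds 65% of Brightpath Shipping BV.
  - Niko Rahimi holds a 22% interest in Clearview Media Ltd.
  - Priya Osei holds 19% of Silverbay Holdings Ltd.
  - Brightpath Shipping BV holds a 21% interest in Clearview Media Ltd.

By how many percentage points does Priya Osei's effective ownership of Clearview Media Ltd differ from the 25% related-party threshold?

5.7919

Chain via Crosswind Logistics SA → Ironwood Energy Co. (R2): 74% × 49% × 21% = 7.6146% of Clearview Media Ltd.
Chain via Silverbay Holdings Ltd → Brightpath Shipping BV (R2): 19% × 65% × 21% = 2.5935% of Clearview Media Ltd.
Direct interest in Clearview Media Ltd: 9%.
Aggregating (R1): 7.6146% + 2.5935% + 9% = 19.2081%.
19.2081% falls short of the 25% threshold by 5.7919 percentage points.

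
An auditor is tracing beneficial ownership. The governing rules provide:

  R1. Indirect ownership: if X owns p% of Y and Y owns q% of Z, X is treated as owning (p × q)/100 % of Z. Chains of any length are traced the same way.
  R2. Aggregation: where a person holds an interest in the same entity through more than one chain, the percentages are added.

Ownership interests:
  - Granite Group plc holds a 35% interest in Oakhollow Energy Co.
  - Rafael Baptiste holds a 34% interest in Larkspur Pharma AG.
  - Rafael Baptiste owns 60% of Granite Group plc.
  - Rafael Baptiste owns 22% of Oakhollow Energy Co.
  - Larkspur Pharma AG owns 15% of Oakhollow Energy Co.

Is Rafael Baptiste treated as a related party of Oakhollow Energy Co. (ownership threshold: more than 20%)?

Yes

Chain via Larkspur Pharma AG (R1): 34% × 15% = 5.1% of Oakhollow Energy Co.
Chain via Granite Group plc (R1): 60% × 35% = 21% of Oakhollow Energy Co.
Direct interest in Oakhollow Energy Co: 22%.
Aggregating (R2): 5.1% + 21% + 22% = 48.1%.
48.1% exceeds the 20% threshold, so Rafael is a related party to Oakhollow Energy Co.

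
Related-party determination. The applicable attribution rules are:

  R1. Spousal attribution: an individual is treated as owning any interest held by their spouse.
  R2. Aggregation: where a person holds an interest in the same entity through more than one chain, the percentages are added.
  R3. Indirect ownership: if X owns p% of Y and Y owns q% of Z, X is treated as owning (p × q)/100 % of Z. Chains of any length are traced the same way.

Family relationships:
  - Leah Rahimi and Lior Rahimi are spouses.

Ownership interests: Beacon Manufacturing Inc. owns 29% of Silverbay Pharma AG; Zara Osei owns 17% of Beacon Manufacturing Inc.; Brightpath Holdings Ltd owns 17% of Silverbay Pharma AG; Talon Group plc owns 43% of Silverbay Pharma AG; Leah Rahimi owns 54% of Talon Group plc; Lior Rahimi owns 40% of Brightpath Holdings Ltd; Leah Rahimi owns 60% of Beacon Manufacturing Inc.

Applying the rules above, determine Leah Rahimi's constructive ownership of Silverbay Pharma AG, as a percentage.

By spousal attribution (R1), Leah Rahimi is treated as owning Lior Rahimi's 40% interest in Brightpath Holdings Ltd.
Chain via Beacon Manufacturing Inc. (R3): 60% × 29% = 17.4% of Silverbay Pharma AG.
Chain via Talon Group plc (R3): 54% × 43% = 23.22% of Silverbay Pharma AG.
Chain via Brightpath Holdings Ltd (R3): 40% × 17% = 6.8% of Silverbay Pharma AG.
Aggregating (R2): 17.4% + 23.22% + 6.8% = 47.42%.

47.42%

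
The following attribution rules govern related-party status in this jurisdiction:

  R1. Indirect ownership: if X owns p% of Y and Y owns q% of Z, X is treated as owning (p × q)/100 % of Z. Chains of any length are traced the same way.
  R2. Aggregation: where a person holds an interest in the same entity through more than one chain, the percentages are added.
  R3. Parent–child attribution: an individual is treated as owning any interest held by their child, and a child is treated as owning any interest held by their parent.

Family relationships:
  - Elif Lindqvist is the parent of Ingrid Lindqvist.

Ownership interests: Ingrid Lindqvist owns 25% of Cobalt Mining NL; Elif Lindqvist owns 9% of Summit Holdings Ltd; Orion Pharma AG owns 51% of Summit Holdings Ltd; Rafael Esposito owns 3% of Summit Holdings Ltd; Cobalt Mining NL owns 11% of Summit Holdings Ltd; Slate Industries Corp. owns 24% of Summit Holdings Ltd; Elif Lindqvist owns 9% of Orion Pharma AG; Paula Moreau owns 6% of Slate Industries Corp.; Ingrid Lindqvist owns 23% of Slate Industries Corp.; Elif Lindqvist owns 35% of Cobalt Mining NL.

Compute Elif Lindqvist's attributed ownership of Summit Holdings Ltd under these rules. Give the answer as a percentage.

By parent–child attribution (R3), Elif Lindqvist is treated as also owning Ingrid Lindqvist's interest in Cobalt Mining NL, giving 35% + 25% = 60%.
By parent–child attribution (R3), Elif Lindqvist is treated as owning Ingrid Lindqvist's 23% interest in Slate Industries Corp.
Chain via Orion Pharma AG (R1): 9% × 51% = 4.59% of Summit Holdings Ltd.
Chain via Cobalt Mining NL (R1): 60% × 11% = 6.6% of Summit Holdings Ltd.
Direct interest in Summit Holdings Ltd: 9%.
Chain via Slate Industries Corp. (R1): 23% × 24% = 5.52% of Summit Holdings Ltd.
Aggregating (R2): 4.59% + 6.6% + 9% + 5.52% = 25.71%.

25.71%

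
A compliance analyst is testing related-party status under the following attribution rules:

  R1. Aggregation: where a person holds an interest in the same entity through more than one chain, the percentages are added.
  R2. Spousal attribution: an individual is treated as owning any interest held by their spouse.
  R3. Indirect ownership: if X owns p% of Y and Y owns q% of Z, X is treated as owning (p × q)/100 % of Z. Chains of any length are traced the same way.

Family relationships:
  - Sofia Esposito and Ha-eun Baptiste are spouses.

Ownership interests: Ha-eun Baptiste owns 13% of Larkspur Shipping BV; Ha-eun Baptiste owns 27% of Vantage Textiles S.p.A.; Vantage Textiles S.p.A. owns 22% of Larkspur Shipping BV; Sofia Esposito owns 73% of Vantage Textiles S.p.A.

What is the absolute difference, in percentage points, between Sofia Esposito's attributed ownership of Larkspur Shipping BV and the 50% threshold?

15

By spousal attribution (R2), Sofia Esposito is treated as also owning Ha-eun Baptiste's interest in Vantage Textiles S.p.A, giving 73% + 27% = 100%.
By spousal attribution (R2), Sofia Esposito is treated as owning Ha-eun Baptiste's 13% interest in Larkspur Shipping BV.
Chain via Vantage Textiles S.p.A. (R3): 100% × 22% = 22% of Larkspur Shipping BV.
Direct interest in Larkspur Shipping BV: 13%.
Aggregating (R1): 22% + 13% = 35%.
35% falls short of the 50% threshold by 15 percentage points.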